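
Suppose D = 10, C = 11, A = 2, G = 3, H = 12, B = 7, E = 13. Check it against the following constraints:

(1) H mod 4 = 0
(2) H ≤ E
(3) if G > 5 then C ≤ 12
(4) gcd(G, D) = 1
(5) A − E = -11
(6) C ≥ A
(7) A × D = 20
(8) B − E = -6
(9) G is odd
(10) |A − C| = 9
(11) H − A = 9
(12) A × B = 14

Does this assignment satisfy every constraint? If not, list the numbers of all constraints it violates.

(1) 12 mod 4 = 0  yes
(2) H = 12, E = 13; 12 ≤ 13  yes
(3) G = 3, not > 5; antecedent false, conditional vacuously true  yes
(4) gcd(3, 10) = 1  yes
(5) A − E = 2 − 13 = -11  yes
(6) C = 11, A = 2; 11 ≥ 2  yes
(7) A × D = 2 × 10 = 20  yes
(8) B − E = 7 − 13 = -6  yes
(9) G = 3 is odd  yes
(10) |2 − 11| = 9  yes
(11) H − A = 12 − 2 = 10, not 9  no
(12) A × B = 2 × 7 = 14  yes

The assignment fails constraint 11.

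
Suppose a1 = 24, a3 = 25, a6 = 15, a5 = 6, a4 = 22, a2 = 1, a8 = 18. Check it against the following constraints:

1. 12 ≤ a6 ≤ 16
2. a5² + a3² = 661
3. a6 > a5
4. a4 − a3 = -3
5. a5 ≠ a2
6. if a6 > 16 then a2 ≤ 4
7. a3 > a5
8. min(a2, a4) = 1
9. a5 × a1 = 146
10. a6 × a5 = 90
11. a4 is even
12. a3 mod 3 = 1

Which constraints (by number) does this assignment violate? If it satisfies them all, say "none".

1. a6 = 15 lies in [12, 16]  yes
2. a5² + a3² = 6² + 25² = 36 + 625 = 661  yes
3. a6 = 15, a5 = 6; 15 > 6  yes
4. a4 − a3 = 22 − 25 = -3  yes
5. a5 = 6, a2 = 1; distinct  yes
6. a6 = 15, not > 16; antecedent false, conditional vacuously true  yes
7. a3 = 25, a5 = 6; 25 > 6  yes
8. min(1, 22) = 1  yes
9. a5 × a1 = 6 × 24 = 144, not 146  no
10. a6 × a5 = 15 × 6 = 90  yes
11. a4 = 22 is even  yes
12. 25 mod 3 = 1  yes

No — constraint 9 is not satisfied.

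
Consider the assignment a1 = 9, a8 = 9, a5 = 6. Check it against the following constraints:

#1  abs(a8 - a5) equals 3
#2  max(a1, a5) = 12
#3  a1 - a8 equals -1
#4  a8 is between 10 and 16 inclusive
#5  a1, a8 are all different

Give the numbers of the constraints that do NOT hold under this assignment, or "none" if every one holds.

Violated: 2, 3, 4, 5.

#1 abs(9 - 6) = 3 — holds.
#2 max(9, 6) = 9, not 12 — fails.
#3 a1 - a8 = 9 - 9 = 0, not -1 — fails.
#4 a8 = 9 is outside [10, 16] — fails.
#5 a1 = a8 = 9, not all different — fails.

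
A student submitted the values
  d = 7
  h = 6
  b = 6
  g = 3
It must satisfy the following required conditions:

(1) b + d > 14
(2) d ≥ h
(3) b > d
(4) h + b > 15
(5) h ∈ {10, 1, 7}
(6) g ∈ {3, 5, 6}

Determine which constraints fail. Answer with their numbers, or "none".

(1) b + d = 6 + 7 = 13; 13 ≤ 14, bound 14 not met — violated.
(2) d = 7, h = 6; 7 ≥ 6 — OK.
(3) b = 6, d = 7; 6 ≤ 7 (want >) — violated.
(4) h + b = 6 + 6 = 12; 12 ≤ 15, bound 15 not met — violated.
(5) h = 6 is not in {10, 1, 7} — violated.
(6) g = 3 is in {3, 5, 6} — OK.

Constraints 1, 3, 4, 5 do not hold.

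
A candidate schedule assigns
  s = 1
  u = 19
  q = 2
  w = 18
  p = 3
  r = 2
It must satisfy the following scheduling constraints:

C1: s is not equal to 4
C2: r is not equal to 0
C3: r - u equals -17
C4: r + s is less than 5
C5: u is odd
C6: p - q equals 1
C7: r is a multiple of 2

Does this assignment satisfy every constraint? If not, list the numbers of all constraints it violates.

All constraints are satisfied.

C1: s = 1, and 1 ≠ 4  holds
C2: r = 2, and 2 ≠ 0  holds
C3: r - u = 2 - 19 = -17  holds
C4: r + s = 2 + 1 = 3; 3 < 5  holds
C5: u = 19 is odd  holds
C6: p - q = 3 - 2 = 1  holds
C7: 2 / 2 = 1, so 2 divides 2  holds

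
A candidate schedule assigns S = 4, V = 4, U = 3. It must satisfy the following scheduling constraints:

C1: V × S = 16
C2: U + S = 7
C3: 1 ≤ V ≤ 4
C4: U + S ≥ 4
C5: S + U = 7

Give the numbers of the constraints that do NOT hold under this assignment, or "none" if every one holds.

C1: V × S = 4 × 4 = 16 — holds.
C2: U + S = 3 + 4 = 7 — holds.
C3: V = 4 lies in [1, 4] — holds.
C4: U + S = 3 + 4 = 7; 7 ≥ 4 — holds.
C5: S + U = 4 + 3 = 7 — holds.

No violations.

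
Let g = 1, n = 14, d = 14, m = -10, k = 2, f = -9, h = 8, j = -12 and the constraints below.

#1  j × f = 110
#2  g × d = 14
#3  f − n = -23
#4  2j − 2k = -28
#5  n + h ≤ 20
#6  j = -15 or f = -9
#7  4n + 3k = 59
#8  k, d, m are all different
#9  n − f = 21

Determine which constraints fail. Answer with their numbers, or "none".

Constraints 1, 5, 7, and 9 do not hold.

#1 j × f = -12 × (-9) = 108, not 110 — does not hold.
#2 g × d = 1 × 14 = 14 — holds.
#3 f − n = -9 − 14 = -23 — holds.
#4 2j − 2k = 2(-12) − 2(2) = -28 — holds.
#5 n + h = 14 + 8 = 22; 22 > 20, bound 20 not met — does not hold.
#6 j = -12 ≠ -15, but f = -9 = -9 (second disjunct) — holds.
#7 4n + 3k = 4(14) + 3(2) = 62, not 59 — does not hold.
#8 values 2, 14, -10 are pairwise distinct — holds.
#9 n − f = 14 − (-9) = 23, not 21 — does not hold.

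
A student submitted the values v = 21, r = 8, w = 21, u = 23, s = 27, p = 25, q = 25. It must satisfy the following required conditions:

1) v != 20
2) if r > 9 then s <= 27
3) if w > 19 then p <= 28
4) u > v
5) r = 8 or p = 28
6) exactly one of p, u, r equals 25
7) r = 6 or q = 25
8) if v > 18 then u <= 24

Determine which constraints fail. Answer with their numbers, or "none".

No violations.

1) v = 21, and 21 ≠ 20 — satisfied.
2) r = 8, not > 9; antecedent false, conditional vacuously true — satisfied.
3) w = 21 > 19, so we need p ≤ 28; p = 25 ≤ 28 — satisfied.
4) u = 23, v = 21; 23 > 21 — satisfied.
5) r = 8 = 8 (first disjunct) — satisfied.
6) p=25, u=23, r=8; 1 of them equals 25 — satisfied.
7) r = 8 ≠ 6, but q = 25 = 25 (second disjunct) — satisfied.
8) v = 21 > 18, so we need u ≤ 24; u = 23 ≤ 24 — satisfied.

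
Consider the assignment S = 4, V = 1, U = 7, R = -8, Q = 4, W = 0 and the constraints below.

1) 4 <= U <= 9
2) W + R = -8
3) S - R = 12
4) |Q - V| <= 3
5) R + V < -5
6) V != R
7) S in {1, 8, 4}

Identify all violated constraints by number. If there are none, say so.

1) U = 7 lies in [4, 9]  OK
2) W + R = 0 + (-8) = -8  OK
3) S - R = 4 - (-8) = 12  OK
4) |4 - 1| = 3; 3 ≤ 3  OK
5) R + V = -8 + 1 = -7; -7 < -5  OK
6) V = 1, R = -8; distinct  OK
7) S = 4 is in {1, 8, 4}  OK

The assignment satisfies every constraint.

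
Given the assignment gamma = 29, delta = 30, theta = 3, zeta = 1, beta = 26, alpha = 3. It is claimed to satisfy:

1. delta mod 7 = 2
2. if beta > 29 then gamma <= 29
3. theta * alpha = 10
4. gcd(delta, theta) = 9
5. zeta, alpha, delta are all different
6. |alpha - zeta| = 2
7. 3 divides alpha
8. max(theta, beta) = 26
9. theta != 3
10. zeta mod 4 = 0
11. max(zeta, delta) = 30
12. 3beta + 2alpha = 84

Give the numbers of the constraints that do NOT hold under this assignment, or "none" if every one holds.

1. 30 mod 7 = 2 — holds.
2. beta = 26, not > 29; antecedent false, conditional vacuously true — holds.
3. theta * alpha = 3 * 3 = 9, not 10 — does not hold.
4. gcd(30, 3) = 3, not 9 — does not hold.
5. values 1, 3, 30 are pairwise distinct — holds.
6. |3 - 1| = 2 — holds.
7. 3 / 3 = 1, so 3 divides 3 — holds.
8. max(3, 26) = 26 — holds.
9. theta = 3, but 3 is required to differ — does not hold.
10. 1 mod 4 = 1, not 0 — does not hold.
11. max(1, 30) = 30 — holds.
12. 3beta + 2alpha = 3(26) + 2(3) = 84 — holds.

No — constraints 3, 4, 9, and 10 are not satisfied.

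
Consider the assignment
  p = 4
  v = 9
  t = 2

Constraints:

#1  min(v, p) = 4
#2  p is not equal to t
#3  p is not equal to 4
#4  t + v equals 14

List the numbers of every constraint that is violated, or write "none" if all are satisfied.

No — constraints 3 and 4 are not satisfied.

#1 min(9, 4) = 4  OK
#2 p = 4, t = 2; distinct  OK
#3 p = 4, but 4 is required to differ  FAIL
#4 t + v = 2 + 9 = 11, not 14  FAIL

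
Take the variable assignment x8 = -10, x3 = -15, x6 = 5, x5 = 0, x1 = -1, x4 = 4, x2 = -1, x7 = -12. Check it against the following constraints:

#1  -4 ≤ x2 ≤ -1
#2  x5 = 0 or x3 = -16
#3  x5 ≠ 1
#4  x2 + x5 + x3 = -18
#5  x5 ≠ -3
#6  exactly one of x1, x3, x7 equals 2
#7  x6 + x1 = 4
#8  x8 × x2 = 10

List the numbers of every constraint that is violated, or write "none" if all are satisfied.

#1 x2 = -1 lies in [-4, -1] — holds.
#2 x5 = 0 = 0 (first disjunct) — holds.
#3 x5 = 0, and 0 ≠ 1 — holds.
#4 x2 + x5 + x3 = -1 + 0 + (-15) = -16, not -18 — does not hold.
#5 x5 = 0, and 0 ≠ -3 — holds.
#6 x1=-1, x3=-15, x7=-12; 0 of them equal 2, not exactly one — does not hold.
#7 x6 + x1 = 5 + (-1) = 4 — holds.
#8 x8 × x2 = -10 × (-1) = 10 — holds.

No — constraints 4 and 6 are not satisfied.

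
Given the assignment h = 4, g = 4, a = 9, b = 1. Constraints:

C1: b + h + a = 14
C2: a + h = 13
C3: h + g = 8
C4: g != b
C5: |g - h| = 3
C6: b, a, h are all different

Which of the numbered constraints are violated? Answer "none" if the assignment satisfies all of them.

C1: b + h + a = 1 + 4 + 9 = 14 — satisfied.
C2: a + h = 9 + 4 = 13 — satisfied.
C3: h + g = 4 + 4 = 8 — satisfied.
C4: g = 4, b = 1; distinct — satisfied.
C5: |4 - 4| = 0, not 3 — violated.
C6: values 1, 9, 4 are pairwise distinct — satisfied.

Constraint 5 does not hold.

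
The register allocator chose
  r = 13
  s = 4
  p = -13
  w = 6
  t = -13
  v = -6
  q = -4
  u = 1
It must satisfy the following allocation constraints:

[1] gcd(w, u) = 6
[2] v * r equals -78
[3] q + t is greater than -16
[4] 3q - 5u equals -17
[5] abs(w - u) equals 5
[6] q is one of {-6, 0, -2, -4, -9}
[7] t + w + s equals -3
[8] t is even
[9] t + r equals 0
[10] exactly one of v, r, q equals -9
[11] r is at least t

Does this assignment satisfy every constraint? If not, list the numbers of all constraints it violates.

[1] gcd(6, 1) = 1, not 6 — does not hold.
[2] v * r = -6 * 13 = -78 — holds.
[3] q + t = -4 + (-13) = -17; -17 ≤ -16, bound -16 not met — does not hold.
[4] 3q - 5u = 3(-4) - 5(1) = -17 — holds.
[5] abs(6 - 1) = 5 — holds.
[6] q = -4 is in {-6, 0, -2, -4, -9} — holds.
[7] t + w + s = -13 + 6 + 4 = -3 — holds.
[8] t = -13 is odd — does not hold.
[9] t + r = -13 + 13 = 0 — holds.
[10] v=-6, r=13, q=-4; 0 of them equal -9, not exactly one — does not hold.
[11] r = 13, t = -13; 13 ≥ -13 — holds.

Constraints 1, 3, 8, and 10 are violated.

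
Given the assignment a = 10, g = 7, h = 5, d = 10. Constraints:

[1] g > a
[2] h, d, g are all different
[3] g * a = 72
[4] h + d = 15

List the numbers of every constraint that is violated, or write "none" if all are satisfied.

[1] g = 7, a = 10; 7 ≤ 10 (want >) — does not hold.
[2] values 5, 10, 7 are pairwise distinct — holds.
[3] g * a = 7 * 10 = 70, not 72 — does not hold.
[4] h + d = 5 + 10 = 15 — holds.

Violated: 1 and 3.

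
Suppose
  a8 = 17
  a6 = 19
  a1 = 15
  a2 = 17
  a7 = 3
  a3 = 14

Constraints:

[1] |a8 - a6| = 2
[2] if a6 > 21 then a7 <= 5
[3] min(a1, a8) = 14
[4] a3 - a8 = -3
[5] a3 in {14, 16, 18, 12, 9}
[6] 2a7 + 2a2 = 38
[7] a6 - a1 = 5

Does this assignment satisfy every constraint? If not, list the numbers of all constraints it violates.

Violated: 3, 6, and 7.

[1] |17 - 19| = 2 — OK.
[2] a6 = 19, not > 21; antecedent false, conditional vacuously true — OK.
[3] min(15, 17) = 15, not 14 — violated.
[4] a3 - a8 = 14 - 17 = -3 — OK.
[5] a3 = 14 is in {14, 16, 18, 12, 9} — OK.
[6] 2a7 + 2a2 = 2(3) + 2(17) = 40, not 38 — violated.
[7] a6 - a1 = 19 - 15 = 4, not 5 — violated.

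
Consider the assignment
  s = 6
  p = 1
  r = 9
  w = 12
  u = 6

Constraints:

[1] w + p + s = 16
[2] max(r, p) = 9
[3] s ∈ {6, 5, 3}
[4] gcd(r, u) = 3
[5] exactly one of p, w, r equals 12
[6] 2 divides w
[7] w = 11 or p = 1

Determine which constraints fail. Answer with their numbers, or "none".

Constraint 1 does not hold.

[1] w + p + s = 12 + 1 + 6 = 19, not 16  fails
[2] max(9, 1) = 9  holds
[3] s = 6 is in {6, 5, 3}  holds
[4] gcd(9, 6) = 3  holds
[5] p=1, w=12, r=9; 1 of them equals 12  holds
[6] 12 / 2 = 6, so 2 divides 12  holds
[7] w = 12 ≠ 11, but p = 1 = 1 (second disjunct)  holds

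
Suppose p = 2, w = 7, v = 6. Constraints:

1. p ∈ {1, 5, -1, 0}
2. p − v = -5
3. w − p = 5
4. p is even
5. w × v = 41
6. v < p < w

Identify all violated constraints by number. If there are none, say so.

1. p = 2 is not in {1, 5, -1, 0}  no
2. p − v = 2 − 6 = -4, not -5  no
3. w − p = 7 − 2 = 5  yes
4. p = 2 is even  yes
5. w × v = 7 × 6 = 42, not 41  no
6. values 6, 2, 7; v = 6 is not < p = 2  no

Constraints 1, 2, 5, 6 are violated.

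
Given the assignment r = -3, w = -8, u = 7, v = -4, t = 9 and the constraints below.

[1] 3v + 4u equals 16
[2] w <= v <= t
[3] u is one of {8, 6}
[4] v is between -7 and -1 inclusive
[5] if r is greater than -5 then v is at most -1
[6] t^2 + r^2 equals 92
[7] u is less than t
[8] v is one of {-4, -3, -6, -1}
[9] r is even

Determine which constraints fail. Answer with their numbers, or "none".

Violated: 3, 6, 9.

[1] 3v + 4u = 3(-4) + 4(7) = 16  yes
[2] values -8 <= -4 <= 9  yes
[3] u = 7 is not in {8, 6}  no
[4] v = -4 lies in [-7, -1]  yes
[5] r = -3 > -5, so we need v ≤ -1; v = -4 ≤ -1  yes
[6] t^2 + r^2 = 9^2 + (-3)^2 = 81 + 9 = 90, not 92  no
[7] u = 7, t = 9; 7 < 9  yes
[8] v = -4 is in {-4, -3, -6, -1}  yes
[9] r = -3 is odd  no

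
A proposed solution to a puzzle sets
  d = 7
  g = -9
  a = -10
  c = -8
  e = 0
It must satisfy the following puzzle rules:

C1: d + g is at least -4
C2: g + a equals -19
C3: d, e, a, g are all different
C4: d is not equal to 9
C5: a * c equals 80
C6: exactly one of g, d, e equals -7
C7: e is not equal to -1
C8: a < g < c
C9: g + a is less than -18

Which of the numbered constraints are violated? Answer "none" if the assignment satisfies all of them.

Violated: 6.

C1: d + g = 7 + (-9) = -2; -2 ≥ -4 — holds.
C2: g + a = -9 + (-10) = -19 — holds.
C3: values 7, 0, -10, -9 are pairwise distinct — holds.
C4: d = 7, and 7 ≠ 9 — holds.
C5: a * c = -10 * (-8) = 80 — holds.
C6: g=-9, d=7, e=0; 0 of them equal -7, not exactly one — fails.
C7: e = 0, and 0 ≠ -1 — holds.
C8: values -10 < -9 < -8 — holds.
C9: g + a = -9 + (-10) = -19; -19 < -18 — holds.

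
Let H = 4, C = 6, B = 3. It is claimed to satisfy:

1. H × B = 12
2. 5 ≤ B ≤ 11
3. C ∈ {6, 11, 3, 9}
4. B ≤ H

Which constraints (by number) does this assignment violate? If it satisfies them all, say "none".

The assignment fails constraint 2.

1. H × B = 4 × 3 = 12 — OK.
2. B = 3 is outside [5, 11] — violated.
3. C = 6 is in {6, 11, 3, 9} — OK.
4. B = 3, H = 4; 3 ≤ 4 — OK.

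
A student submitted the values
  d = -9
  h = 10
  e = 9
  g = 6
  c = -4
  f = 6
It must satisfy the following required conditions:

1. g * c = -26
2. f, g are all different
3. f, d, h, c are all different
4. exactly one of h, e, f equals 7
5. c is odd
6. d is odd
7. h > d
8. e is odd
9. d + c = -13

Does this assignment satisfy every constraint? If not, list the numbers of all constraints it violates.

Violated: 1, 2, 4, and 5.

1. g * c = 6 * (-4) = -24, not -26  FAIL
2. f = g = 6, not all different  FAIL
3. values 6, -9, 10, -4 are pairwise distinct  OK
4. h=10, e=9, f=6; 0 of them equal 7, not exactly one  FAIL
5. c = -4 is even  FAIL
6. d = -9 is odd  OK
7. h = 10, d = -9; 10 > -9  OK
8. e = 9 is odd  OK
9. d + c = -9 + (-4) = -13  OK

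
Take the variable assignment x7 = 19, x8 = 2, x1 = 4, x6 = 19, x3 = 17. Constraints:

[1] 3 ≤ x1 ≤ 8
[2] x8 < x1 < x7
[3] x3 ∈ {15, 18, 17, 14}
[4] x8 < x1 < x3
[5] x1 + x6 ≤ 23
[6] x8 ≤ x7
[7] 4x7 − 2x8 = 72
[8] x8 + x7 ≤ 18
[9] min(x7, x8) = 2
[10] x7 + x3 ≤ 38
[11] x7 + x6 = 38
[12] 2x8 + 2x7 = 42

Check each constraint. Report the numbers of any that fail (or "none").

[1] x1 = 4 lies in [3, 8] — OK.
[2] values 2 < 4 < 19 — OK.
[3] x3 = 17 is in {15, 18, 17, 14} — OK.
[4] values 2 < 4 < 17 — OK.
[5] x1 + x6 = 4 + 19 = 23; 23 ≤ 23 — OK.
[6] x8 = 2, x7 = 19; 2 ≤ 19 — OK.
[7] 4x7 − 2x8 = 4(19) − 2(2) = 72 — OK.
[8] x8 + x7 = 2 + 19 = 21; 21 > 18, bound 18 not met — violated.
[9] min(19, 2) = 2 — OK.
[10] x7 + x3 = 19 + 17 = 36; 36 ≤ 38 — OK.
[11] x7 + x6 = 19 + 19 = 38 — OK.
[12] 2x8 + 2x7 = 2(2) + 2(19) = 42 — OK.

No — constraint 8 is not satisfied.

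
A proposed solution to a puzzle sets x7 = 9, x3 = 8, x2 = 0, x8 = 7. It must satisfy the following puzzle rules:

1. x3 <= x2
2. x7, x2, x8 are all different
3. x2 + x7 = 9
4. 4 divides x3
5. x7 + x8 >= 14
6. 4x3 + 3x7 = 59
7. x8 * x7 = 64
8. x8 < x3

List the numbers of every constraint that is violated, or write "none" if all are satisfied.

No — constraints 1 and 7 are not satisfied.

1. x3 = 8, x2 = 0; 8 > 0 (want ≤) — violated.
2. values 9, 0, 7 are pairwise distinct — OK.
3. x2 + x7 = 0 + 9 = 9 — OK.
4. 8 / 4 = 2, so 4 divides 8 — OK.
5. x7 + x8 = 9 + 7 = 16; 16 ≥ 14 — OK.
6. 4x3 + 3x7 = 4(8) + 3(9) = 59 — OK.
7. x8 * x7 = 7 * 9 = 63, not 64 — violated.
8. x8 = 7, x3 = 8; 7 < 8 — OK.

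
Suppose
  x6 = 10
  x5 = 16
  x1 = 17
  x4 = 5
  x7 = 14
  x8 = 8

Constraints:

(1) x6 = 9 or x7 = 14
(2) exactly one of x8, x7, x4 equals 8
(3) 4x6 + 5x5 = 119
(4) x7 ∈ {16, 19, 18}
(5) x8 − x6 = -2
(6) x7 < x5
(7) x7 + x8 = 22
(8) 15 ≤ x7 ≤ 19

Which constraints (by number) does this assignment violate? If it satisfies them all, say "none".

(1) x6 = 10 ≠ 9, but x7 = 14 = 14 (second disjunct) — holds.
(2) x8=8, x7=14, x4=5; 1 of them equals 8 — holds.
(3) 4x6 + 5x5 = 4(10) + 5(16) = 120, not 119 — fails.
(4) x7 = 14 is not in {16, 19, 18} — fails.
(5) x8 − x6 = 8 − 10 = -2 — holds.
(6) x7 = 14, x5 = 16; 14 < 16 — holds.
(7) x7 + x8 = 14 + 8 = 22 — holds.
(8) x7 = 14 is outside [15, 19] — fails.

The assignment fails constraints 3, 4, and 8.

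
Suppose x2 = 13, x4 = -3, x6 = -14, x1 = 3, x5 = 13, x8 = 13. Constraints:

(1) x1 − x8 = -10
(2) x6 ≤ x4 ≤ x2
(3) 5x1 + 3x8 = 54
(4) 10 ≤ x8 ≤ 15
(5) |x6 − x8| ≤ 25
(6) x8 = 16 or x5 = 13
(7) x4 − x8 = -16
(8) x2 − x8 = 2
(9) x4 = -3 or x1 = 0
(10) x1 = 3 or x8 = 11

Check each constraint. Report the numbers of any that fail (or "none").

Constraints 5, 8 do not hold.

(1) x1 − x8 = 3 − 13 = -10 — satisfied.
(2) values -14 ≤ -3 ≤ 13 — satisfied.
(3) 5x1 + 3x8 = 5(3) + 3(13) = 54 — satisfied.
(4) x8 = 13 lies in [10, 15] — satisfied.
(5) |-14 − 13| = 27; 27 > 25, exceeds bound 25 — violated.
(6) x8 = 13 ≠ 16, but x5 = 13 = 13 (second disjunct) — satisfied.
(7) x4 − x8 = -3 − 13 = -16 — satisfied.
(8) x2 − x8 = 13 − 13 = 0, not 2 — violated.
(9) x4 = -3 = -3 (first disjunct) — satisfied.
(10) x1 = 3 = 3 (first disjunct) — satisfied.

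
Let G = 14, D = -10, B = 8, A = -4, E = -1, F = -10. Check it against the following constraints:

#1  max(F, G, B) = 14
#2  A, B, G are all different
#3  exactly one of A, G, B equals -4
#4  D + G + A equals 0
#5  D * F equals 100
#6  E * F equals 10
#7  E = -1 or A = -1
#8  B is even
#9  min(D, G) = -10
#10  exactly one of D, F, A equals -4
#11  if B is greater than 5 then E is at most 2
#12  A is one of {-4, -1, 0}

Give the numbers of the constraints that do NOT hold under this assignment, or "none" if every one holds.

The assignment satisfies every constraint.

#1 max(-10, 14, 8) = 14  ✓
#2 values -4, 8, 14 are pairwise distinct  ✓
#3 A=-4, G=14, B=8; 1 of them equals -4  ✓
#4 D + G + A = -10 + 14 + (-4) = 0  ✓
#5 D * F = -10 * (-10) = 100  ✓
#6 E * F = -1 * (-10) = 10  ✓
#7 E = -1 = -1 (first disjunct)  ✓
#8 B = 8 is even  ✓
#9 min(-10, 14) = -10  ✓
#10 D=-10, F=-10, A=-4; 1 of them equals -4  ✓
#11 B = 8 > 5, so we need E ≤ 2; E = -1 ≤ 2  ✓
#12 A = -4 is in {-4, -1, 0}  ✓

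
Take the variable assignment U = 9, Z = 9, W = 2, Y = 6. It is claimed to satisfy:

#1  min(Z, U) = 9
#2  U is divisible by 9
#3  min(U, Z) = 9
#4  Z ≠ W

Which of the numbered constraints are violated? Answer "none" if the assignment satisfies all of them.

#1 min(9, 9) = 9 — satisfied.
#2 9 / 9 = 1, so 9 divides 9 — satisfied.
#3 min(9, 9) = 9 — satisfied.
#4 Z = 9, W = 2; distinct — satisfied.

All constraints are satisfied.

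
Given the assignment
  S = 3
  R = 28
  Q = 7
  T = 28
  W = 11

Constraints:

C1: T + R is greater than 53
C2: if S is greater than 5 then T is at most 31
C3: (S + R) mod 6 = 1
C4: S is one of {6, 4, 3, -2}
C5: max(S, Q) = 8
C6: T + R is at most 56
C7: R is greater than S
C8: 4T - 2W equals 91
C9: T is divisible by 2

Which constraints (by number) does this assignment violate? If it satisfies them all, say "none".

No — constraints 5 and 8 are not satisfied.

C1: T + R = 28 + 28 = 56; 56 > 53  ✔
C2: S = 3, not > 5; antecedent false, conditional vacuously true  ✔
C3: S + R = 31; 31 mod 6 = 1  ✔
C4: S = 3 is in {6, 4, 3, -2}  ✔
C5: max(3, 7) = 7, not 8  ✘
C6: T + R = 28 + 28 = 56; 56 ≤ 56  ✔
C7: R = 28, S = 3; 28 > 3  ✔
C8: 4T - 2W = 4(28) - 2(11) = 90, not 91  ✘
C9: 28 / 2 = 14, so 2 divides 28  ✔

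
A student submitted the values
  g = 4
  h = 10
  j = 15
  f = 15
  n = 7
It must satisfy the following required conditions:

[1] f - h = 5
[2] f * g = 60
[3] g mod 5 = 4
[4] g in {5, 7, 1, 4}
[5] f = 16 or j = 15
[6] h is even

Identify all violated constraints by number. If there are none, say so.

The assignment satisfies every constraint.

[1] f - h = 15 - 10 = 5  OK
[2] f * g = 15 * 4 = 60  OK
[3] 4 mod 5 = 4  OK
[4] g = 4 is in {5, 7, 1, 4}  OK
[5] f = 15 ≠ 16, but j = 15 = 15 (second disjunct)  OK
[6] h = 10 is even  OK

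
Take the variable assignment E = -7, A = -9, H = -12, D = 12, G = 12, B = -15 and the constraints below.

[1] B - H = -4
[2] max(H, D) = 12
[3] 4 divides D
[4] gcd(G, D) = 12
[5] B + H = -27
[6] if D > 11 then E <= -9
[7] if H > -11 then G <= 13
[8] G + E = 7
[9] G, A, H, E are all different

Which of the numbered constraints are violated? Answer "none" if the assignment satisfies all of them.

[1] B - H = -15 - (-12) = -3, not -4 — violated.
[2] max(-12, 12) = 12 — OK.
[3] 12 / 4 = 3, so 4 divides 12 — OK.
[4] gcd(12, 12) = 12 — OK.
[5] B + H = -15 + (-12) = -27 — OK.
[6] D = 12 > 11, so we need E ≤ -9; but E = -7 > -9 — violated.
[7] H = -12, not > -11; antecedent false, conditional vacuously true — OK.
[8] G + E = 12 + (-7) = 5, not 7 — violated.
[9] values 12, -9, -12, -7 are pairwise distinct — OK.

Constraints 1, 6, and 8 do not hold.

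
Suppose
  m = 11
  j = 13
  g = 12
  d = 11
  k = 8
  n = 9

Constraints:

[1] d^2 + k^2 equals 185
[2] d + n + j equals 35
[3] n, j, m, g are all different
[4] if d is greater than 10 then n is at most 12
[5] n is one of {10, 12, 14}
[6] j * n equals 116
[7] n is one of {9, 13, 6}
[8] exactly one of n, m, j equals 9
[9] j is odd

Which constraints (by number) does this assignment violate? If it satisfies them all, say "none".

No — constraints 2, 5, and 6 are not satisfied.

[1] d^2 + k^2 = 11^2 + 8^2 = 121 + 64 = 185  ✔
[2] d + n + j = 11 + 9 + 13 = 33, not 35  ✘
[3] values 9, 13, 11, 12 are pairwise distinct  ✔
[4] d = 11 > 10, so we need n ≤ 12; n = 9 ≤ 12  ✔
[5] n = 9 is not in {10, 12, 14}  ✘
[6] j * n = 13 * 9 = 117, not 116  ✘
[7] n = 9 is in {9, 13, 6}  ✔
[8] n=9, m=11, j=13; 1 of them equals 9  ✔
[9] j = 13 is odd  ✔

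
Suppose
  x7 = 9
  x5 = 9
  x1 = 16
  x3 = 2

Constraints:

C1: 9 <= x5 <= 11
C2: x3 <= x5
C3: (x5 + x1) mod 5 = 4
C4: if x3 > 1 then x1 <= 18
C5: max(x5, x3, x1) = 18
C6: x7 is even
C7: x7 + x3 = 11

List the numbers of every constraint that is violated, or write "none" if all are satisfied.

C1: x5 = 9 lies in [9, 11] — holds.
C2: x3 = 2, x5 = 9; 2 ≤ 9 — holds.
C3: x5 + x1 = 25; 25 mod 5 = 0, not 4 — fails.
C4: x3 = 2 > 1, so we need x1 ≤ 18; x1 = 16 ≤ 18 — holds.
C5: max(9, 2, 16) = 16, not 18 — fails.
C6: x7 = 9 is odd — fails.
C7: x7 + x3 = 9 + 2 = 11 — holds.

Violated: 3, 5, 6.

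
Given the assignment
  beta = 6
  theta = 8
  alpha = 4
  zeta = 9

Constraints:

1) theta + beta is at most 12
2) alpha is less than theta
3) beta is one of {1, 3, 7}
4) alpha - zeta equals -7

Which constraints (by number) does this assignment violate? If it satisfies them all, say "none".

Constraints 1, 3, 4 are violated.

1) theta + beta = 8 + 6 = 14; 14 > 12, bound 12 not met — violated.
2) alpha = 4, theta = 8; 4 < 8 — satisfied.
3) beta = 6 is not in {1, 3, 7} — violated.
4) alpha - zeta = 4 - 9 = -5, not -7 — violated.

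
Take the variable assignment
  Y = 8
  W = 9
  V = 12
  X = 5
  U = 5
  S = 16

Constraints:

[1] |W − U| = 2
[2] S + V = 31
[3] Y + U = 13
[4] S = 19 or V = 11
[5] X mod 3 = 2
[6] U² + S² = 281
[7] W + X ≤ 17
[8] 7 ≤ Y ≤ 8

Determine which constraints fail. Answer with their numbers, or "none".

Constraints 1, 2, 4 are violated.

[1] |9 − 5| = 4, not 2 — violated.
[2] S + V = 16 + 12 = 28, not 31 — violated.
[3] Y + U = 8 + 5 = 13 — satisfied.
[4] S = 16 ≠ 19 and V = 12 ≠ 11; both disjuncts false — violated.
[5] 5 mod 3 = 2 — satisfied.
[6] U² + S² = 5² + 16² = 25 + 256 = 281 — satisfied.
[7] W + X = 9 + 5 = 14; 14 ≤ 17 — satisfied.
[8] Y = 8 lies in [7, 8] — satisfied.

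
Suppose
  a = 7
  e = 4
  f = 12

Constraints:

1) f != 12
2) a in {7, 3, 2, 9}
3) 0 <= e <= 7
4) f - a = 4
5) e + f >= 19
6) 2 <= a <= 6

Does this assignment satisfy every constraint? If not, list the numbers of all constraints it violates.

1) f = 12, but 12 is required to differ — violated.
2) a = 7 is in {7, 3, 2, 9} — OK.
3) e = 4 lies in [0, 7] — OK.
4) f - a = 12 - 7 = 5, not 4 — violated.
5) e + f = 4 + 12 = 16; 16 < 19, bound 19 not met — violated.
6) a = 7 is outside [2, 6] — violated.

Constraints 1, 4, 5, and 6 do not hold.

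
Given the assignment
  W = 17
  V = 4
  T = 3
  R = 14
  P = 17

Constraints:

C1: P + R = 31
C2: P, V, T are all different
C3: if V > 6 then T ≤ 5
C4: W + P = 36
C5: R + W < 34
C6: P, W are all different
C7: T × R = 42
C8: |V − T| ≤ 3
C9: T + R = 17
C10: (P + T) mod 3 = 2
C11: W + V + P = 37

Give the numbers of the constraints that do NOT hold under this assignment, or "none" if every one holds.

Constraints 4, 6, 11 are violated.

C1: P + R = 17 + 14 = 31  OK
C2: values 17, 4, 3 are pairwise distinct  OK
C3: V = 4, not > 6; antecedent false, conditional vacuously true  OK
C4: W + P = 17 + 17 = 34, not 36  FAIL
C5: R + W = 14 + 17 = 31; 31 < 34  OK
C6: P = W = 17, not all different  FAIL
C7: T × R = 3 × 14 = 42  OK
C8: |4 − 3| = 1; 1 ≤ 3  OK
C9: T + R = 3 + 14 = 17  OK
C10: P + T = 20; 20 mod 3 = 2  OK
C11: W + V + P = 17 + 4 + 17 = 38, not 37  FAIL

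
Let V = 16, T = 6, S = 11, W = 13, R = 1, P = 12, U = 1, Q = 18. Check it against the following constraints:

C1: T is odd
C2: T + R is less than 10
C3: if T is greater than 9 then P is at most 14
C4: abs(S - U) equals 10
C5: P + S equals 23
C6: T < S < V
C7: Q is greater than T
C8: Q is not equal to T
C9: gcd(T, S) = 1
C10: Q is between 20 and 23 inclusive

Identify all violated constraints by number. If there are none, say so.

The assignment fails constraints 1 and 10.

C1: T = 6 is even — violated.
C2: T + R = 6 + 1 = 7; 7 < 10 — satisfied.
C3: T = 6, not > 9; antecedent false, conditional vacuously true — satisfied.
C4: abs(11 - 1) = 10 — satisfied.
C5: P + S = 12 + 11 = 23 — satisfied.
C6: values 6 < 11 < 16 — satisfied.
C7: Q = 18, T = 6; 18 > 6 — satisfied.
C8: Q = 18, T = 6; distinct — satisfied.
C9: gcd(6, 11) = 1 — satisfied.
C10: Q = 18 is outside [20, 23] — violated.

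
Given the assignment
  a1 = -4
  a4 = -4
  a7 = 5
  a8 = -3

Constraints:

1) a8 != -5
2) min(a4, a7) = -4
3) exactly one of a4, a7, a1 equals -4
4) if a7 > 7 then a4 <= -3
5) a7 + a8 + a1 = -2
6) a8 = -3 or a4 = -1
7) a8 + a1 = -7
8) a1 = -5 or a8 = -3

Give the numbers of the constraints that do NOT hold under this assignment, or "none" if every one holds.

1) a8 = -3, and -3 ≠ -5  holds
2) min(-4, 5) = -4  holds
3) a4=-4, a7=5, a1=-4; 2 of them equal -4, not exactly one  fails
4) a7 = 5, not > 7; antecedent false, conditional vacuously true  holds
5) a7 + a8 + a1 = 5 + (-3) + (-4) = -2  holds
6) a8 = -3 = -3 (first disjunct)  holds
7) a8 + a1 = -3 + (-4) = -7  holds
8) a1 = -4 ≠ -5, but a8 = -3 = -3 (second disjunct)  holds

The assignment fails constraint 3.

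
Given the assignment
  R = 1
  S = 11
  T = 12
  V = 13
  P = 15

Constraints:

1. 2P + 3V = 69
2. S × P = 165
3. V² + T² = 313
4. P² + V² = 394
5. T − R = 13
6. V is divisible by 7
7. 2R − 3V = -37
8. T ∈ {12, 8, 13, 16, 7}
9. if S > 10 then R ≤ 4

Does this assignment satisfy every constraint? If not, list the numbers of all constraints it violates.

1. 2P + 3V = 2(15) + 3(13) = 69  true
2. S × P = 11 × 15 = 165  true
3. V² + T² = 13² + 12² = 169 + 144 = 313  true
4. P² + V² = 15² + 13² = 225 + 169 = 394  true
5. T − R = 12 − 1 = 11, not 13  false
6. 13 = 7×1 + 6, so 7 does not divide 13  false
7. 2R − 3V = 2(1) − 3(13) = -37  true
8. T = 12 is in {12, 8, 13, 16, 7}  true
9. S = 11 > 10, so we need R ≤ 4; R = 1 ≤ 4  true

Violated: 5 and 6.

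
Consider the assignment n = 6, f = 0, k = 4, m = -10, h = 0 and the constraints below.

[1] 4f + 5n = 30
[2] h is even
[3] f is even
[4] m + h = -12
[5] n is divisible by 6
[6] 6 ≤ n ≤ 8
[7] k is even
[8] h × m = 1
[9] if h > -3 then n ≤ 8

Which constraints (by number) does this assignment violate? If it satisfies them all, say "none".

Constraints 4 and 8 do not hold.

[1] 4f + 5n = 4(0) + 5(6) = 30  true
[2] h = 0 is even  true
[3] f = 0 is even  true
[4] m + h = -10 + 0 = -10, not -12  false
[5] 6 / 6 = 1, so 6 divides 6  true
[6] n = 6 lies in [6, 8]  true
[7] k = 4 is even  true
[8] h × m = 0 × (-10) = 0, not 1  false
[9] h = 0 > -3, so we need n ≤ 8; n = 6 ≤ 8  true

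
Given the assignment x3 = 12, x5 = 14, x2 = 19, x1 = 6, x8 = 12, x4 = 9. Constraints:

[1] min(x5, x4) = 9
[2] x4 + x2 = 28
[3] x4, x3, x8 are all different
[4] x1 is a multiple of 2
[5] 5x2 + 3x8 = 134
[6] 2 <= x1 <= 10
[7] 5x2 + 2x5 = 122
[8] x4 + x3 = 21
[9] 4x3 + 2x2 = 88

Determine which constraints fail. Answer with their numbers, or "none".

[1] min(14, 9) = 9 — OK.
[2] x4 + x2 = 9 + 19 = 28 — OK.
[3] x3 = x8 = 12, not all different — violated.
[4] 6 / 2 = 3, so 2 divides 6 — OK.
[5] 5x2 + 3x8 = 5(19) + 3(12) = 131, not 134 — violated.
[6] x1 = 6 lies in [2, 10] — OK.
[7] 5x2 + 2x5 = 5(19) + 2(14) = 123, not 122 — violated.
[8] x4 + x3 = 9 + 12 = 21 — OK.
[9] 4x3 + 2x2 = 4(12) + 2(19) = 86, not 88 — violated.

Constraints 3, 5, 7, 9 do not hold.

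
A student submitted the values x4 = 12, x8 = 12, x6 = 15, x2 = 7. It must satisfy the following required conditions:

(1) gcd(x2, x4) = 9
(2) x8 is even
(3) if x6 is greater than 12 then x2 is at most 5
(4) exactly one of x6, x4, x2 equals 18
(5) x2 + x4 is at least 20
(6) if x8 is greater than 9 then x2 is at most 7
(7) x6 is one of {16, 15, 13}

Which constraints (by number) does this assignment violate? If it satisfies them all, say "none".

(1) gcd(7, 12) = 1, not 9 — violated.
(2) x8 = 12 is even — OK.
(3) x6 = 15 > 12, so we need x2 ≤ 5; but x2 = 7 > 5 — violated.
(4) x6=15, x4=12, x2=7; 0 of them equal 18, not exactly one — violated.
(5) x2 + x4 = 7 + 12 = 19; 19 < 20, bound 20 not met — violated.
(6) x8 = 12 > 9, so we need x2 ≤ 7; x2 = 7 ≤ 7 — OK.
(7) x6 = 15 is in {16, 15, 13} — OK.

Violated: 1, 3, 4, 5.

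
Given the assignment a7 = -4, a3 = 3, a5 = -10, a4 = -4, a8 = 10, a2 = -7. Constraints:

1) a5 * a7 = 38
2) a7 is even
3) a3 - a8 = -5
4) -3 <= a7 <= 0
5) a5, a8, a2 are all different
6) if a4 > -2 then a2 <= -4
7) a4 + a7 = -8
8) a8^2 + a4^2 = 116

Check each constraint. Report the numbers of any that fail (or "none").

1) a5 * a7 = -10 * (-4) = 40, not 38 — violated.
2) a7 = -4 is even — satisfied.
3) a3 - a8 = 3 - 10 = -7, not -5 — violated.
4) a7 = -4 is outside [-3, 0] — violated.
5) values -10, 10, -7 are pairwise distinct — satisfied.
6) a4 = -4, not > -2; antecedent false, conditional vacuously true — satisfied.
7) a4 + a7 = -4 + (-4) = -8 — satisfied.
8) a8^2 + a4^2 = 10^2 + (-4)^2 = 100 + 16 = 116 — satisfied.

The assignment fails constraints 1, 3, and 4.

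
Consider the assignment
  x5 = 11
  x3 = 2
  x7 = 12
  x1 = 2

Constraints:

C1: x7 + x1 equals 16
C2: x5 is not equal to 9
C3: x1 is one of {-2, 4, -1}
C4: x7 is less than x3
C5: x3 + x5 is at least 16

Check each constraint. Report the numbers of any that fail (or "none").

Constraints 1, 3, 4, 5 do not hold.

C1: x7 + x1 = 12 + 2 = 14, not 16 — fails.
C2: x5 = 11, and 11 ≠ 9 — holds.
C3: x1 = 2 is not in {-2, 4, -1} — fails.
C4: x7 = 12, x3 = 2; 12 ≥ 2 (want <) — fails.
C5: x3 + x5 = 2 + 11 = 13; 13 < 16, bound 16 not met — fails.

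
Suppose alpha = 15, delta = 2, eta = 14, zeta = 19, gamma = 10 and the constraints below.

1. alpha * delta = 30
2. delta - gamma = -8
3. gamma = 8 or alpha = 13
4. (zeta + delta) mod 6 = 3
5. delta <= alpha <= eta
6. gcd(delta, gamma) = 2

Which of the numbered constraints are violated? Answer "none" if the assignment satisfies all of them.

1. alpha * delta = 15 * 2 = 30  ✔
2. delta - gamma = 2 - 10 = -8  ✔
3. gamma = 10 ≠ 8 and alpha = 15 ≠ 13; both disjuncts false  ✘
4. zeta + delta = 21; 21 mod 6 = 3  ✔
5. values 2, 15, 14; alpha = 15 is not <= eta = 14  ✘
6. gcd(2, 10) = 2  ✔

No — constraints 3, 5 are not satisfied.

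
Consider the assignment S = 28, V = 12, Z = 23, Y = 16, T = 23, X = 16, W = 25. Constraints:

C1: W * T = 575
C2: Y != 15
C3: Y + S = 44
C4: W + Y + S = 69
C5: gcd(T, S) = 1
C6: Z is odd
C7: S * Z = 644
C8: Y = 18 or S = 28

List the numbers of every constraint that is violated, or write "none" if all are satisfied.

C1: W * T = 25 * 23 = 575 — holds.
C2: Y = 16, and 16 ≠ 15 — holds.
C3: Y + S = 16 + 28 = 44 — holds.
C4: W + Y + S = 25 + 16 + 28 = 69 — holds.
C5: gcd(23, 28) = 1 — holds.
C6: Z = 23 is odd — holds.
C7: S * Z = 28 * 23 = 644 — holds.
C8: Y = 16 ≠ 18, but S = 28 = 28 (second disjunct) — holds.

All constraints are satisfied.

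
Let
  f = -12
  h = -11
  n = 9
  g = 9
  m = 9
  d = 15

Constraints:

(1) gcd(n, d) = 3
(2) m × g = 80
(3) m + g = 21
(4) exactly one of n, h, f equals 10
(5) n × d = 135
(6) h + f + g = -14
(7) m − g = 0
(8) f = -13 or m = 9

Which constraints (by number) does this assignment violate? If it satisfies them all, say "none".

Violated: 2, 3, and 4.

(1) gcd(9, 15) = 3  ✓
(2) m × g = 9 × 9 = 81, not 80  ✗
(3) m + g = 9 + 9 = 18, not 21  ✗
(4) n=9, h=-11, f=-12; 0 of them equal 10, not exactly one  ✗
(5) n × d = 9 × 15 = 135  ✓
(6) h + f + g = -11 + (-12) + 9 = -14  ✓
(7) m − g = 9 − 9 = 0  ✓
(8) f = -12 ≠ -13, but m = 9 = 9 (second disjunct)  ✓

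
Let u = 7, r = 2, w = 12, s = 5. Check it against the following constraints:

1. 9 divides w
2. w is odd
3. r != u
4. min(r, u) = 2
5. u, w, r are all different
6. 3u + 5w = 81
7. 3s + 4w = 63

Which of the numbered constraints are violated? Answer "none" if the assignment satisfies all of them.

No — constraints 1, 2 are not satisfied.

1. 12 = 9*1 + 3, so 9 does not divide 12  fails
2. w = 12 is even  fails
3. r = 2, u = 7; distinct  holds
4. min(2, 7) = 2  holds
5. values 7, 12, 2 are pairwise distinct  holds
6. 3u + 5w = 3(7) + 5(12) = 81  holds
7. 3s + 4w = 3(5) + 4(12) = 63  holds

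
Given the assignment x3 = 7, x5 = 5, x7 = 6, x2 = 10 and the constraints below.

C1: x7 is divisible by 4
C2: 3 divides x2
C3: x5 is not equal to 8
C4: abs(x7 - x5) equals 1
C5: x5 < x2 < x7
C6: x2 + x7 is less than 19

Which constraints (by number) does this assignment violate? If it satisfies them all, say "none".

No — constraints 1, 2, 5 are not satisfied.

C1: 6 = 4*1 + 2, so 4 does not divide 6  false
C2: 10 = 3*3 + 1, so 3 does not divide 10  false
C3: x5 = 5, and 5 ≠ 8  true
C4: abs(6 - 5) = 1  true
C5: values 5, 10, 6; x2 = 10 is not < x7 = 6  false
C6: x2 + x7 = 10 + 6 = 16; 16 < 19  true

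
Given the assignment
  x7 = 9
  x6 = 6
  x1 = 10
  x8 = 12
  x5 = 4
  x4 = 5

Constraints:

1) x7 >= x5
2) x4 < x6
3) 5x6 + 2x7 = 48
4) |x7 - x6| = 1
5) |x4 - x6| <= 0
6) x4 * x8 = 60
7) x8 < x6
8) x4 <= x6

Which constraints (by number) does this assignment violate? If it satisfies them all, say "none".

1) x7 = 9, x5 = 4; 9 ≥ 4  OK
2) x4 = 5, x6 = 6; 5 < 6  OK
3) 5x6 + 2x7 = 5(6) + 2(9) = 48  OK
4) |9 - 6| = 3, not 1  FAIL
5) |5 - 6| = 1; 1 > 0, exceeds bound 0  FAIL
6) x4 * x8 = 5 * 12 = 60  OK
7) x8 = 12, x6 = 6; 12 ≥ 6 (want <)  FAIL
8) x4 = 5, x6 = 6; 5 ≤ 6  OK

Violated: 4, 5, 7.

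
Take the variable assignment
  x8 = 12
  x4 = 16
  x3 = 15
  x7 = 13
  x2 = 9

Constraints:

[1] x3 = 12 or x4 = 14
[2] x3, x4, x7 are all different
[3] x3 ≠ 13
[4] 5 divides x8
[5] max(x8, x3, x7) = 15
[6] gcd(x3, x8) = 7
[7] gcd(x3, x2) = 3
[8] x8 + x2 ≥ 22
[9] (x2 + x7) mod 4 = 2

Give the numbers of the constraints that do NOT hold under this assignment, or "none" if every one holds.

No — constraints 1, 4, 6, and 8 are not satisfied.

[1] x3 = 15 ≠ 12 and x4 = 16 ≠ 14; both disjuncts false  fails
[2] values 15, 16, 13 are pairwise distinct  holds
[3] x3 = 15, and 15 ≠ 13  holds
[4] 12 = 5×2 + 2, so 5 does not divide 12  fails
[5] max(12, 15, 13) = 15  holds
[6] gcd(15, 12) = 3, not 7  fails
[7] gcd(15, 9) = 3  holds
[8] x8 + x2 = 12 + 9 = 21; 21 < 22, bound 22 not met  fails
[9] x2 + x7 = 22; 22 mod 4 = 2  holds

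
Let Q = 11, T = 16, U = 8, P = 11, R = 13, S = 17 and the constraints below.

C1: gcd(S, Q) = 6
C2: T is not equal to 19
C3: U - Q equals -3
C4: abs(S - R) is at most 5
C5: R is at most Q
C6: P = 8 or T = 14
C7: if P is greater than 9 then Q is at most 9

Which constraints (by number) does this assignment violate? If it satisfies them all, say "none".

C1: gcd(17, 11) = 1, not 6 — does not hold.
C2: T = 16, and 16 ≠ 19 — holds.
C3: U - Q = 8 - 11 = -3 — holds.
C4: abs(17 - 13) = 4; 4 ≤ 5 — holds.
C5: R = 13, Q = 11; 13 > 11 (want ≤) — does not hold.
C6: P = 11 ≠ 8 and T = 16 ≠ 14; both disjuncts false — does not hold.
C7: P = 11 > 9, so we need Q ≤ 9; but Q = 11 > 9 — does not hold.

Violated: 1, 5, 6, and 7.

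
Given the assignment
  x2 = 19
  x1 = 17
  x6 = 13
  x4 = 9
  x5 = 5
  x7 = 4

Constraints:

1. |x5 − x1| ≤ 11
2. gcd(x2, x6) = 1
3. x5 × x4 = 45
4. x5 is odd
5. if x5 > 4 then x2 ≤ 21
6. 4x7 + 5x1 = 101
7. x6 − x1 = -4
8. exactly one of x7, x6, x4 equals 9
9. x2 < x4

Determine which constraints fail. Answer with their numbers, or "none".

1. |5 − 17| = 12; 12 > 11, exceeds bound 11 — violated.
2. gcd(19, 13) = 1 — satisfied.
3. x5 × x4 = 5 × 9 = 45 — satisfied.
4. x5 = 5 is odd — satisfied.
5. x5 = 5 > 4, so we need x2 ≤ 21; x2 = 19 ≤ 21 — satisfied.
6. 4x7 + 5x1 = 4(4) + 5(17) = 101 — satisfied.
7. x6 − x1 = 13 − 17 = -4 — satisfied.
8. x7=4, x6=13, x4=9; 1 of them equals 9 — satisfied.
9. x2 = 19, x4 = 9; 19 ≥ 9 (want <) — violated.

The assignment fails constraints 1 and 9.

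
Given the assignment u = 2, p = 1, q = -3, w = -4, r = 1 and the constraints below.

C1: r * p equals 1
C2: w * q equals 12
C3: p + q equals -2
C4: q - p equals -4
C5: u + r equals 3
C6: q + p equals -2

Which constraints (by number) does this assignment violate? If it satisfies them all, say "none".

No violations.

C1: r * p = 1 * 1 = 1  OK
C2: w * q = -4 * (-3) = 12  OK
C3: p + q = 1 + (-3) = -2  OK
C4: q - p = -3 - 1 = -4  OK
C5: u + r = 2 + 1 = 3  OK
C6: q + p = -3 + 1 = -2  OK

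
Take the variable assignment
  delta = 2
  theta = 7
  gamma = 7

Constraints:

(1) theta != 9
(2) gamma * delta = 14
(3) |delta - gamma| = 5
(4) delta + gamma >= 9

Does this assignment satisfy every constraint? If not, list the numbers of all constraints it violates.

No violations.

(1) theta = 7, and 7 ≠ 9  yes
(2) gamma * delta = 7 * 2 = 14  yes
(3) |2 - 7| = 5  yes
(4) delta + gamma = 2 + 7 = 9; 9 ≥ 9  yes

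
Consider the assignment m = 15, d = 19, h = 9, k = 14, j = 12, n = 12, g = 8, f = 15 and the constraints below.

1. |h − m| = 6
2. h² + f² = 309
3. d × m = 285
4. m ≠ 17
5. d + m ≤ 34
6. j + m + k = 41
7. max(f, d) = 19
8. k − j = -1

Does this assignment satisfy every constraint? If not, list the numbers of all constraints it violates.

The assignment fails constraints 2 and 8.

1. |9 − 15| = 6 — holds.
2. h² + f² = 9² + 15² = 81 + 225 = 306, not 309 — does not hold.
3. d × m = 19 × 15 = 285 — holds.
4. m = 15, and 15 ≠ 17 — holds.
5. d + m = 19 + 15 = 34; 34 ≤ 34 — holds.
6. j + m + k = 12 + 15 + 14 = 41 — holds.
7. max(15, 19) = 19 — holds.
8. k − j = 14 − 12 = 2, not -1 — does not hold.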